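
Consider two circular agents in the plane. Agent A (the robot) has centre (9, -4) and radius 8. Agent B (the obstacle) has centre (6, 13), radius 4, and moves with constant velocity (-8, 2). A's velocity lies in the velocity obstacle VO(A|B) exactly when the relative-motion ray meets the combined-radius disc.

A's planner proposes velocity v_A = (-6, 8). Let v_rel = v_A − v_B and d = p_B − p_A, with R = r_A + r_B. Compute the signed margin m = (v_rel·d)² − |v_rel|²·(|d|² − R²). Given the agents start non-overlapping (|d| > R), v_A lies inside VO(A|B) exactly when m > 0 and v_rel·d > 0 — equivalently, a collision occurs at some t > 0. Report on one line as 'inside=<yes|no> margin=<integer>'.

d = (-3, 17),  |d|² = 298;  R = 8+4 = 12,  c = 298−12² = 154
v_rel = (2, 6),  |v_rel|² = 40;  v_rel·d = (2)·(-3) + (6)·(17) = 96
40·t² − 192·t + 154 = 0  ⇒  m = 96² − 40·154 = 3056
m = 3056 > 0,  v_rel·d = 96 > 0  ⇒  inside

inside=yes margin=3056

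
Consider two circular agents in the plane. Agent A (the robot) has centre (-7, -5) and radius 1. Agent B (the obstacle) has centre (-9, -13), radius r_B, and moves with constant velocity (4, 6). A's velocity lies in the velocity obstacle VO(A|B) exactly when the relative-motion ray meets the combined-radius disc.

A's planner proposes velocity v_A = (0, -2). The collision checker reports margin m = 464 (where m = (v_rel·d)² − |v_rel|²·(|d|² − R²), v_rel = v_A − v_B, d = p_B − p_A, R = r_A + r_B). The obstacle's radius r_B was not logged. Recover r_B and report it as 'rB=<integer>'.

m = 464
d = (-2, -8);  v_rel = (-4, -8),  |v_rel|² = 80
v_rel×d = (-4)·(-8) − (-8)·(-2) = 16
since m = R²·80 − 16²:  R² = (256 + 464) / 80 = 9
R = √9 = 3  ⇒  r_B = 3 − 1 = 2

rB=2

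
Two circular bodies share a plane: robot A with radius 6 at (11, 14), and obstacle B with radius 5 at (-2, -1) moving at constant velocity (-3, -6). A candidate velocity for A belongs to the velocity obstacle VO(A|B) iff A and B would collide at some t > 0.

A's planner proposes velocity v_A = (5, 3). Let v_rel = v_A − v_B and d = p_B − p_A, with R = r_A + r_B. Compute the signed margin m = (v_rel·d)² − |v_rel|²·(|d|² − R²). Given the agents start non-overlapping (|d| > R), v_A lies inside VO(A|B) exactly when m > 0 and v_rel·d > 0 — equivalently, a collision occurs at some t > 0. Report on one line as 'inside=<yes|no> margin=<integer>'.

d = (-13, -15),  |d|² = 394;  R = 6+5 = 11,  c = 394−11² = 273
v_rel = (8, 9),  |v_rel|² = 145;  v_rel·d = (8)·(-13) + (9)·(-15) = -239
145·t² + 478·t + 273 = 0  ⇒  m = (-239)² − 145·273 = 17536
m = 17536 > 0,  v_rel·d = -239 < 0  ⇒  outside

inside=no margin=17536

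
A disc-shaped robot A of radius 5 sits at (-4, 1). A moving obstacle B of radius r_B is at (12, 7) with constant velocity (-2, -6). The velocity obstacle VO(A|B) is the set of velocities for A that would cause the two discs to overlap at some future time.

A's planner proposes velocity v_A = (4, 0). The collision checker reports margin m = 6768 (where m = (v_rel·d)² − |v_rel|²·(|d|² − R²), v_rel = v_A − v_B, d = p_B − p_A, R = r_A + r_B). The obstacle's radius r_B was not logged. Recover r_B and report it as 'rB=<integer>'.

m = 6768
d = (16, 6);  v_rel = (6, 6),  |v_rel|² = 72
v_rel×d = (6)·(6) − (6)·(16) = -60
since m = R²·72 − (-60)²:  R² = (3600 + 6768) / 72 = 144
R = √144 = 12  ⇒  r_B = 12 − 5 = 7

rB=7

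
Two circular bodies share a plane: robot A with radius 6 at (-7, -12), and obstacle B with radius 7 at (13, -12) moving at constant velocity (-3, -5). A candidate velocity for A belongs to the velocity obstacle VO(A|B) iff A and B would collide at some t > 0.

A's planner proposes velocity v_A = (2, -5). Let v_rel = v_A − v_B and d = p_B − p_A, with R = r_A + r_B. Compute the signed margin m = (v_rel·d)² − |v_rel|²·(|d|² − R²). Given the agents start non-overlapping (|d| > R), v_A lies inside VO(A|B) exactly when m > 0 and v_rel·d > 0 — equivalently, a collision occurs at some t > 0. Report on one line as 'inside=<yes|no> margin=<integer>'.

d = (20, 0),  |d|² = 400;  R = 6+7 = 13,  c = 400−13² = 231
v_rel = (5, 0),  |v_rel|² = 25;  v_rel·d = (5)·(20) + (0)·(0) = 100
25·t² − 200·t + 231 = 0  ⇒  m = 100² − 25·231 = 4225
m = 4225 > 0,  v_rel·d = 100 > 0  ⇒  inside

inside=yes margin=4225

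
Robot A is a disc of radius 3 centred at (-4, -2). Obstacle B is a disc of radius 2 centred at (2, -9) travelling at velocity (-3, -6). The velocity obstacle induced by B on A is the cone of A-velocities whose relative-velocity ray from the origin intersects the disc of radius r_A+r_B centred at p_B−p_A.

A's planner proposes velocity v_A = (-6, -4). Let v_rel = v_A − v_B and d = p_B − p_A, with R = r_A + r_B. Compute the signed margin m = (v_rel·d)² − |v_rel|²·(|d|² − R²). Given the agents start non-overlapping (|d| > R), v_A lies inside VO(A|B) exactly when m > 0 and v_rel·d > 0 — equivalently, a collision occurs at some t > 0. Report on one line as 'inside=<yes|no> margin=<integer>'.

d = (6, -7),  |d|² = 85;  R = 3+2 = 5,  c = 85−5² = 60
v_rel = (-3, 2),  |v_rel|² = 13;  v_rel·d = (-3)·(6) + (2)·(-7) = -32
13·t² + 64·t + 60 = 0  ⇒  m = (-32)² − 13·60 = 244
m = 244 > 0,  v_rel·d = -32 < 0  ⇒  outside

inside=no margin=244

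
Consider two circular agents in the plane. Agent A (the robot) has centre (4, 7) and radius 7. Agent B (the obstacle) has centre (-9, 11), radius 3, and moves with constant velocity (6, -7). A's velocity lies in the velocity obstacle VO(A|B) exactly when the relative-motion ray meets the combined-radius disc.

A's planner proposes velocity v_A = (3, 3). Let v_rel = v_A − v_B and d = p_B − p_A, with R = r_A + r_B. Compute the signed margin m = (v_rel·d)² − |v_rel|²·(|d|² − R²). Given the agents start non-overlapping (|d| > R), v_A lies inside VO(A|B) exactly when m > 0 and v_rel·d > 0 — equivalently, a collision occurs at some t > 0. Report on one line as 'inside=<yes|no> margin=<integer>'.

d = (-13, 4),  |d|² = 185;  R = 7+3 = 10,  c = 185−10² = 85
v_rel = (-3, 10),  |v_rel|² = 109;  v_rel·d = (-3)·(-13) + (10)·(4) = 79
109·t² − 158·t + 85 = 0  ⇒  m = 79² − 109·85 = -3024
m = -3024 < 0,  v_rel·d = 79 > 0  ⇒  outside

inside=no margin=-3024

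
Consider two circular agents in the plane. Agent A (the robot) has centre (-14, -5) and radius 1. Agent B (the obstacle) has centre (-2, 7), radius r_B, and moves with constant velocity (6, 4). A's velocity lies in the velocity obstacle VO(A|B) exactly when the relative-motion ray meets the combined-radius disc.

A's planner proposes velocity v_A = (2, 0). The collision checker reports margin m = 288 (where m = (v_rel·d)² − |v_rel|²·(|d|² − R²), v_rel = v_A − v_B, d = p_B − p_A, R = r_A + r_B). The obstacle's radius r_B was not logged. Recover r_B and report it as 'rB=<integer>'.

m = 288
d = (12, 12);  v_rel = (-4, -4),  |v_rel|² = 32
v_rel×d = (-4)·(12) − (-4)·(12) = 0
since m = R²·32 − 0²:  R² = (0 + 288) / 32 = 9
R = √9 = 3  ⇒  r_B = 3 − 1 = 2

rB=2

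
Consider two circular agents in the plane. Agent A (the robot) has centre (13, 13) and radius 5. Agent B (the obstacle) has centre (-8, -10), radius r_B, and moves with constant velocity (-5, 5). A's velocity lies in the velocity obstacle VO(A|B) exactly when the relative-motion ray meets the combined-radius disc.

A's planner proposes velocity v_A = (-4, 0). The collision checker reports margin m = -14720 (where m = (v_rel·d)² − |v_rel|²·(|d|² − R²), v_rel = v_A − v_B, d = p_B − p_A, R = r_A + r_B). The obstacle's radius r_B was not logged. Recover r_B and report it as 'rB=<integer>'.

m = -14720
d = (-21, -23);  v_rel = (1, -5),  |v_rel|² = 26
v_rel×d = (1)·(-23) − (-5)·(-21) = -128
since m = R²·26 − (-128)²:  R² = (16384 + -14720) / 26 = 64
R = √64 = 8  ⇒  r_B = 8 − 5 = 3

rB=3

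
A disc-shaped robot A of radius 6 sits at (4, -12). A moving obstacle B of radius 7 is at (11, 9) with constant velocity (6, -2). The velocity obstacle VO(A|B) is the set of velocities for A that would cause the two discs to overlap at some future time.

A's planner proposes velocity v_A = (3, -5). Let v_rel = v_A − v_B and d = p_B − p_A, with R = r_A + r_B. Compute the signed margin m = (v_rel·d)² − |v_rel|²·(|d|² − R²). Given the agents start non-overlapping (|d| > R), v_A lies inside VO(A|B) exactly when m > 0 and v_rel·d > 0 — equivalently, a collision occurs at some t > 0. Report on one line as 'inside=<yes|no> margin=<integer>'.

d = (7, 21),  |d|² = 490;  R = 6+7 = 13,  c = 490−13² = 321
v_rel = (-3, -3),  |v_rel|² = 18;  v_rel·d = (-3)·(7) + (-3)·(21) = -84
18·t² + 168·t + 321 = 0  ⇒  m = (-84)² − 18·321 = 1278
m = 1278 > 0,  v_rel·d = -84 < 0  ⇒  outside

inside=no margin=1278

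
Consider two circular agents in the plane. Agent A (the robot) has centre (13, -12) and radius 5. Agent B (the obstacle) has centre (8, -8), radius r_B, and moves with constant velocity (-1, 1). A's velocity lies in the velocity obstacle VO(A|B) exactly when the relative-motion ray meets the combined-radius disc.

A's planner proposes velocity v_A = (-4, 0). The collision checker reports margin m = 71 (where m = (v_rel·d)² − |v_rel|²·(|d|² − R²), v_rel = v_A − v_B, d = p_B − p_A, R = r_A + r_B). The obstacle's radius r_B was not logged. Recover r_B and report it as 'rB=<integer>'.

m = 71
d = (-5, 4);  v_rel = (-3, -1),  |v_rel|² = 10
v_rel×d = (-3)·(4) − (-1)·(-5) = -17
since m = R²·10 − (-17)²:  R² = (289 + 71) / 10 = 36
R = √36 = 6  ⇒  r_B = 6 − 5 = 1

rB=1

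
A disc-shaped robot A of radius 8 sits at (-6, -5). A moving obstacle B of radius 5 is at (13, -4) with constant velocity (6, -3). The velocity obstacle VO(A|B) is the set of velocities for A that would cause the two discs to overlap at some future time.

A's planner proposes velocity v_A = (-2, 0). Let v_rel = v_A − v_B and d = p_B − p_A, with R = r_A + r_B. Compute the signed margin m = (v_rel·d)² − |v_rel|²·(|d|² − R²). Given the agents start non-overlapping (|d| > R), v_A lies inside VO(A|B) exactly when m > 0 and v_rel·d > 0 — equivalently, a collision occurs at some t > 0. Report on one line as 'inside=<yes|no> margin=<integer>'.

d = (19, 1),  |d|² = 362;  R = 8+5 = 13,  c = 362−13² = 193
v_rel = (-8, 3),  |v_rel|² = 73;  v_rel·d = (-8)·(19) + (3)·(1) = -149
73·t² + 298·t + 193 = 0  ⇒  m = (-149)² − 73·193 = 8112
m = 8112 > 0,  v_rel·d = -149 < 0  ⇒  outside

inside=no margin=8112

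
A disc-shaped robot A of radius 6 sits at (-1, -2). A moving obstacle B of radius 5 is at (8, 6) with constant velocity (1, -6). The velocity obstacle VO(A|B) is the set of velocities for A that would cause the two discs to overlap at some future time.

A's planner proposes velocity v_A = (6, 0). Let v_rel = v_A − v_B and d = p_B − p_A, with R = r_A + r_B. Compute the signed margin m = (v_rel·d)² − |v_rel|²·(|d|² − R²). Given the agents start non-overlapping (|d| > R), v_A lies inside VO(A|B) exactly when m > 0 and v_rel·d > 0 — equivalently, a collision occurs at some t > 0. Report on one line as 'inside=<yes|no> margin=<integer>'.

d = (9, 8),  |d|² = 145;  R = 6+5 = 11,  c = 145−11² = 24
v_rel = (5, 6),  |v_rel|² = 61;  v_rel·d = (5)·(9) + (6)·(8) = 93
61·t² − 186·t + 24 = 0  ⇒  m = 93² − 61·24 = 7185
m = 7185 > 0,  v_rel·d = 93 > 0  ⇒  inside

inside=yes margin=7185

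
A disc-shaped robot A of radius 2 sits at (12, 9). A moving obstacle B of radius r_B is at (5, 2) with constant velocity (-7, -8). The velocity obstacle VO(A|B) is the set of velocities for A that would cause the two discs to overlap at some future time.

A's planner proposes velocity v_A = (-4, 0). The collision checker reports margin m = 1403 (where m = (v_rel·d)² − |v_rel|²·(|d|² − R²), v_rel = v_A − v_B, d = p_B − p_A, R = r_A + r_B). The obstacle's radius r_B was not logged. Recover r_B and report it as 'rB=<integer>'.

m = 1403
d = (-7, -7);  v_rel = (3, 8),  |v_rel|² = 73
v_rel×d = (3)·(-7) − (8)·(-7) = 35
since m = R²·73 − 35²:  R² = (1225 + 1403) / 73 = 36
R = √36 = 6  ⇒  r_B = 6 − 2 = 4

rB=4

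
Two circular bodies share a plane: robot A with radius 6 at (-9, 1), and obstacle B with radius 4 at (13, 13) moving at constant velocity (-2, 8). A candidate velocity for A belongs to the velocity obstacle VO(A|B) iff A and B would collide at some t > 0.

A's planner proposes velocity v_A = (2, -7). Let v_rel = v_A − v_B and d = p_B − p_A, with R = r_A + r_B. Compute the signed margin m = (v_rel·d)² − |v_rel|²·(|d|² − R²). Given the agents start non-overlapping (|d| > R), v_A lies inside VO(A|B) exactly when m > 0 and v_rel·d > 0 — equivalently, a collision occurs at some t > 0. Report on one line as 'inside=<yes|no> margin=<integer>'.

d = (22, 12),  |d|² = 628;  R = 6+4 = 10,  c = 628−10² = 528
v_rel = (4, -15),  |v_rel|² = 241;  v_rel·d = (4)·(22) + (-15)·(12) = -92
241·t² + 184·t + 528 = 0  ⇒  m = (-92)² − 241·528 = -118784
m = -118784 < 0,  v_rel·d = -92 < 0  ⇒  outside

inside=no margin=-118784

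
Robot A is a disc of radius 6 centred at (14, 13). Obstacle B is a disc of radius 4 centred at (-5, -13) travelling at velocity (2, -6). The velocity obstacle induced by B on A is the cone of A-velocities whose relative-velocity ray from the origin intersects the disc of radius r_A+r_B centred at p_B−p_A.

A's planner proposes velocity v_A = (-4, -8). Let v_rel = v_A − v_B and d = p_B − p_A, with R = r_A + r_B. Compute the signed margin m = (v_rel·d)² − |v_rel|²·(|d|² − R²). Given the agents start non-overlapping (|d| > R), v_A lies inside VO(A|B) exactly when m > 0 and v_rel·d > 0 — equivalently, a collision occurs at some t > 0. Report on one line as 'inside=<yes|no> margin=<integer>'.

d = (-19, -26),  |d|² = 1037;  R = 6+4 = 10,  c = 1037−10² = 937
v_rel = (-6, -2),  |v_rel|² = 40;  v_rel·d = (-6)·(-19) + (-2)·(-26) = 166
40·t² − 332·t + 937 = 0  ⇒  m = 166² − 40·937 = -9924
m = -9924 < 0,  v_rel·d = 166 > 0  ⇒  outside

inside=no margin=-9924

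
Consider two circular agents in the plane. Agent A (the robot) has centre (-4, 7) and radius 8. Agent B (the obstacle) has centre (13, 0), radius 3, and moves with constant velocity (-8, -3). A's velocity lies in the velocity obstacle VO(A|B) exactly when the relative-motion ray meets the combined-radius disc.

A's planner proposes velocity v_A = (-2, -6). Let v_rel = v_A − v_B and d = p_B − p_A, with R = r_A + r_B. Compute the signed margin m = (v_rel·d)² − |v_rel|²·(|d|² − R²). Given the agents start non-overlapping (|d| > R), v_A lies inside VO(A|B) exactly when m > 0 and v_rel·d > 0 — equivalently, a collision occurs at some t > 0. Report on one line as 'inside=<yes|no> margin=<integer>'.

d = (17, -7),  |d|² = 338;  R = 8+3 = 11,  c = 338−11² = 217
v_rel = (6, -3),  |v_rel|² = 45;  v_rel·d = (6)·(17) + (-3)·(-7) = 123
45·t² − 246·t + 217 = 0  ⇒  m = 123² − 45·217 = 5364
m = 5364 > 0,  v_rel·d = 123 > 0  ⇒  inside

inside=yes margin=5364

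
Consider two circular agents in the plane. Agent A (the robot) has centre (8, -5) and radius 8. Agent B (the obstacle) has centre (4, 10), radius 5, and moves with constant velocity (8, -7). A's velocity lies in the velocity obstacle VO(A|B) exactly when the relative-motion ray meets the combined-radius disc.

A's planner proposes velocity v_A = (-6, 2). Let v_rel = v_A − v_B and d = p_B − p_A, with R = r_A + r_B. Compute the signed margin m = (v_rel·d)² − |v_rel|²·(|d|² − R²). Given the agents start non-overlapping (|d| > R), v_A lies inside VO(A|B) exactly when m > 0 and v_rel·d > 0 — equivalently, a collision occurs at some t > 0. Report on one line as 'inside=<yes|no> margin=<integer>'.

d = (-4, 15),  |d|² = 241;  R = 8+5 = 13,  c = 241−13² = 72
v_rel = (-14, 9),  |v_rel|² = 277;  v_rel·d = (-14)·(-4) + (9)·(15) = 191
277·t² − 382·t + 72 = 0  ⇒  m = 191² − 277·72 = 16537
m = 16537 > 0,  v_rel·d = 191 > 0  ⇒  inside

inside=yes margin=16537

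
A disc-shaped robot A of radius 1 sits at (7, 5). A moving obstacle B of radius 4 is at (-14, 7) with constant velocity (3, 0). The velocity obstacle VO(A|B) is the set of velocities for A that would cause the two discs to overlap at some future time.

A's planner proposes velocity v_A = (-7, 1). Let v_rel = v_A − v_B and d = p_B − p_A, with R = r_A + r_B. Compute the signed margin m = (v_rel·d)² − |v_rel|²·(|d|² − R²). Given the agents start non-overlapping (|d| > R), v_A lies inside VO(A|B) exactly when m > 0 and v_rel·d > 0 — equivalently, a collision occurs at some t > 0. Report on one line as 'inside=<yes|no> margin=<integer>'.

d = (-21, 2),  |d|² = 445;  R = 1+4 = 5,  c = 445−5² = 420
v_rel = (-10, 1),  |v_rel|² = 101;  v_rel·d = (-10)·(-21) + (1)·(2) = 212
101·t² − 424·t + 420 = 0  ⇒  m = 212² − 101·420 = 2524
m = 2524 > 0,  v_rel·d = 212 > 0  ⇒  inside

inside=yes margin=2524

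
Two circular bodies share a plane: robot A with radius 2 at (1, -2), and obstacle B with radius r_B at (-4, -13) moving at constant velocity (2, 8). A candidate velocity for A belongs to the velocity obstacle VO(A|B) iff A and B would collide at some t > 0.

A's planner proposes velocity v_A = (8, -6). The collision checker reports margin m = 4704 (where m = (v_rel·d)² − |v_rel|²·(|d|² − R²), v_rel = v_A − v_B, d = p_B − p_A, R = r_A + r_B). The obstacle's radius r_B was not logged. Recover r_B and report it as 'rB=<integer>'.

m = 4704
d = (-5, -11);  v_rel = (6, -14),  |v_rel|² = 232
v_rel×d = (6)·(-11) − (-14)·(-5) = -136
since m = R²·232 − (-136)²:  R² = (18496 + 4704) / 232 = 100
R = √100 = 10  ⇒  r_B = 10 − 2 = 8

rB=8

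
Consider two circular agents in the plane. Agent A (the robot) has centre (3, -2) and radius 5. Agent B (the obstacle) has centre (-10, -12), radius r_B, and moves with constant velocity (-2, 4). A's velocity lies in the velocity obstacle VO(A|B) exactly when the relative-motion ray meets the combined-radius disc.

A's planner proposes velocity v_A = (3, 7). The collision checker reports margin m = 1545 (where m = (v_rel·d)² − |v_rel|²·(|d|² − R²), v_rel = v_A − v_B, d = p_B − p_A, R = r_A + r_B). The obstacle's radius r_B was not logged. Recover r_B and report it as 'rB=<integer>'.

m = 1545
d = (-13, -10);  v_rel = (5, 3),  |v_rel|² = 34
v_rel×d = (5)·(-10) − (3)·(-13) = -11
since m = R²·34 − (-11)²:  R² = (121 + 1545) / 34 = 49
R = √49 = 7  ⇒  r_B = 7 − 5 = 2

rB=2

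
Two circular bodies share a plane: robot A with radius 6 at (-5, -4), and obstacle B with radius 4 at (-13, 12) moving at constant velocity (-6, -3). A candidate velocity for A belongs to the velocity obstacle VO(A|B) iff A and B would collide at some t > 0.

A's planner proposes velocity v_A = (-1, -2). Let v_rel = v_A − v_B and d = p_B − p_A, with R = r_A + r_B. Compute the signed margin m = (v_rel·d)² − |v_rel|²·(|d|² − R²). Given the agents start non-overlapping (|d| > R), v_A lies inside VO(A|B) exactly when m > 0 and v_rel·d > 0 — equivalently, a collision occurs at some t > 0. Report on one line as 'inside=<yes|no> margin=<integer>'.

d = (-8, 16),  |d|² = 320;  R = 6+4 = 10,  c = 320−10² = 220
v_rel = (5, 1),  |v_rel|² = 26;  v_rel·d = (5)·(-8) + (1)·(16) = -24
26·t² + 48·t + 220 = 0  ⇒  m = (-24)² − 26·220 = -5144
m = -5144 < 0,  v_rel·d = -24 < 0  ⇒  outside

inside=no margin=-5144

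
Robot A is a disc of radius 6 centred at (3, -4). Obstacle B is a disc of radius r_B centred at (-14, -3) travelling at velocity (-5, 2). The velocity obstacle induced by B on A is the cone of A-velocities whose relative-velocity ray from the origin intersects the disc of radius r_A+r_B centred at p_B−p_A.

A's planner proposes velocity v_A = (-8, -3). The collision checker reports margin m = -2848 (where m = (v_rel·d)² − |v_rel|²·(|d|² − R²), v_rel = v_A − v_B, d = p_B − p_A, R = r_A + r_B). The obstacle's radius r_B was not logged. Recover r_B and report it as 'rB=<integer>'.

m = -2848
d = (-17, 1);  v_rel = (-3, -5),  |v_rel|² = 34
v_rel×d = (-3)·(1) − (-5)·(-17) = -88
since m = R²·34 − (-88)²:  R² = (7744 + -2848) / 34 = 144
R = √144 = 12  ⇒  r_B = 12 − 6 = 6

rB=6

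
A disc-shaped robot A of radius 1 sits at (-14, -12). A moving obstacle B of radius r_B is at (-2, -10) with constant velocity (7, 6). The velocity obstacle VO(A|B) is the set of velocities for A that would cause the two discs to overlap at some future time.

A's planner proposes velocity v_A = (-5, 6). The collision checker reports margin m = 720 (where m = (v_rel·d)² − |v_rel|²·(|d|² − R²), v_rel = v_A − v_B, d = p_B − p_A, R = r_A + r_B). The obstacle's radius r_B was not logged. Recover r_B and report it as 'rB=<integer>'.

m = 720
d = (12, 2);  v_rel = (-12, 0),  |v_rel|² = 144
v_rel×d = (-12)·(2) − (0)·(12) = -24
since m = R²·144 − (-24)²:  R² = (576 + 720) / 144 = 9
R = √9 = 3  ⇒  r_B = 3 − 1 = 2

rB=2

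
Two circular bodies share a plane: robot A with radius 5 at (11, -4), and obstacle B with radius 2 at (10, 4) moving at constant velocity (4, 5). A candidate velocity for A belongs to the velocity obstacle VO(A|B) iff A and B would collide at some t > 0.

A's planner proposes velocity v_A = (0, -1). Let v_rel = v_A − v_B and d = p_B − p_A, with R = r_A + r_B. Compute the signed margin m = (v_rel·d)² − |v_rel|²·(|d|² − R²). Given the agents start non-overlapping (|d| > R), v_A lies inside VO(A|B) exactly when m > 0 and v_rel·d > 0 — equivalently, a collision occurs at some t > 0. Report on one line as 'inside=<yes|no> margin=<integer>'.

d = (-1, 8),  |d|² = 65;  R = 5+2 = 7,  c = 65−7² = 16
v_rel = (-4, -6),  |v_rel|² = 52;  v_rel·d = (-4)·(-1) + (-6)·(8) = -44
52·t² + 88·t + 16 = 0  ⇒  m = (-44)² − 52·16 = 1104
m = 1104 > 0,  v_rel·d = -44 < 0  ⇒  outside

inside=no margin=1104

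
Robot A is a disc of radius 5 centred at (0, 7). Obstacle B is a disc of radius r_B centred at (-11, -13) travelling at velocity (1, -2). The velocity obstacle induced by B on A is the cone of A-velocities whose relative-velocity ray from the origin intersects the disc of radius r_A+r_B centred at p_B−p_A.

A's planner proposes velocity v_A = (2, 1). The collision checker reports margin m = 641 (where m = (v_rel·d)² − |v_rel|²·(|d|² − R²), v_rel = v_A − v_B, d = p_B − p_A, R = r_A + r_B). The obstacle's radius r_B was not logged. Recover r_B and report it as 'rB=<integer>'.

m = 641
d = (-11, -20);  v_rel = (1, 3),  |v_rel|² = 10
v_rel×d = (1)·(-20) − (3)·(-11) = 13
since m = R²·10 − 13²:  R² = (169 + 641) / 10 = 81
R = √81 = 9  ⇒  r_B = 9 − 5 = 4

rB=4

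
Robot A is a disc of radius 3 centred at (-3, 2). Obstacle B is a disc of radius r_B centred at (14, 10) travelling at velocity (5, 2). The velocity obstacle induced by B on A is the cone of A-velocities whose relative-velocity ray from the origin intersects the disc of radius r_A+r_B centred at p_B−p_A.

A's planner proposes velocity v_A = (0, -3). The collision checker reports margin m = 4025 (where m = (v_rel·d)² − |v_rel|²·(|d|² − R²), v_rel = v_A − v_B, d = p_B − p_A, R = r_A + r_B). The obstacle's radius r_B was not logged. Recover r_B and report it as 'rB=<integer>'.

m = 4025
d = (17, 8);  v_rel = (-5, -5),  |v_rel|² = 50
v_rel×d = (-5)·(8) − (-5)·(17) = 45
since m = R²·50 − 45²:  R² = (2025 + 4025) / 50 = 121
R = √121 = 11  ⇒  r_B = 11 − 3 = 8

rB=8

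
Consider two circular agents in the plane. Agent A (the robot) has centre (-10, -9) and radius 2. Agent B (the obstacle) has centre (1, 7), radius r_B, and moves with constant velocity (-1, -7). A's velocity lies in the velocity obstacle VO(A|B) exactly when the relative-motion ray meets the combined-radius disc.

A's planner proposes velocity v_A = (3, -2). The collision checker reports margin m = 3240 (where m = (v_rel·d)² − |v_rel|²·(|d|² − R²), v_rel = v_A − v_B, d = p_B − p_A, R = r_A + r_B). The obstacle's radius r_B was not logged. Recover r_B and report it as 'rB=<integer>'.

m = 3240
d = (11, 16);  v_rel = (4, 5),  |v_rel|² = 41
v_rel×d = (4)·(16) − (5)·(11) = 9
since m = R²·41 − 9²:  R² = (81 + 3240) / 41 = 81
R = √81 = 9  ⇒  r_B = 9 − 2 = 7

rB=7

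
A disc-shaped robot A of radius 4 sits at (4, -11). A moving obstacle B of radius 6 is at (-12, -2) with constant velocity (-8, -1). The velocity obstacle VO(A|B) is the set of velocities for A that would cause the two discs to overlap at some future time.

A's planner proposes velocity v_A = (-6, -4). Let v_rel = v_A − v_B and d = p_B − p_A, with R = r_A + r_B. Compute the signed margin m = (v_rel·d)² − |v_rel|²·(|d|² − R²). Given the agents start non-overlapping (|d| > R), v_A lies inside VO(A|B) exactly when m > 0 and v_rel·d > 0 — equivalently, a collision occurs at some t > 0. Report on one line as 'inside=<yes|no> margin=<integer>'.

d = (-16, 9),  |d|² = 337;  R = 4+6 = 10,  c = 337−10² = 237
v_rel = (2, -3),  |v_rel|² = 13;  v_rel·d = (2)·(-16) + (-3)·(9) = -59
13·t² + 118·t + 237 = 0  ⇒  m = (-59)² − 13·237 = 400
m = 400 > 0,  v_rel·d = -59 < 0  ⇒  outside

inside=no margin=400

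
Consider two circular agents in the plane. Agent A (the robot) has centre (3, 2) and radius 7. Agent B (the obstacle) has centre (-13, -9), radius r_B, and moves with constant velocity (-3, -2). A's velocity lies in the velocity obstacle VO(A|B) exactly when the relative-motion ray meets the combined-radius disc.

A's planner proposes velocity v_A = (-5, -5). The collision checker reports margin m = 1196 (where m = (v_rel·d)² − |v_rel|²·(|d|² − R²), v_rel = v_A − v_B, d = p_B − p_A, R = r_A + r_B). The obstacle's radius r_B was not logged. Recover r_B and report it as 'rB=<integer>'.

m = 1196
d = (-16, -11);  v_rel = (-2, -3),  |v_rel|² = 13
v_rel×d = (-2)·(-11) − (-3)·(-16) = -26
since m = R²·13 − (-26)²:  R² = (676 + 1196) / 13 = 144
R = √144 = 12  ⇒  r_B = 12 − 7 = 5

rB=5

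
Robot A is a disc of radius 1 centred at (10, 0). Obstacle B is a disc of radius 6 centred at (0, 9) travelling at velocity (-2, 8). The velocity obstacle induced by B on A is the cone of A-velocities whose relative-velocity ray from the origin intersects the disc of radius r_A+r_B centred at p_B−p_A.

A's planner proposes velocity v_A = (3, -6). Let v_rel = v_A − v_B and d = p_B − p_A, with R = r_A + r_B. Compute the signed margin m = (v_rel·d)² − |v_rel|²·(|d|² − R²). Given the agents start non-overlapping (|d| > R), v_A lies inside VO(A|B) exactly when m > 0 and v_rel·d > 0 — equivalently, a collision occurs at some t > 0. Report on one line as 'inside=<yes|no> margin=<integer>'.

d = (-10, 9),  |d|² = 181;  R = 1+6 = 7,  c = 181−7² = 132
v_rel = (5, -14),  |v_rel|² = 221;  v_rel·d = (5)·(-10) + (-14)·(9) = -176
221·t² + 352·t + 132 = 0  ⇒  m = (-176)² − 221·132 = 1804
m = 1804 > 0,  v_rel·d = -176 < 0  ⇒  outside

inside=no margin=1804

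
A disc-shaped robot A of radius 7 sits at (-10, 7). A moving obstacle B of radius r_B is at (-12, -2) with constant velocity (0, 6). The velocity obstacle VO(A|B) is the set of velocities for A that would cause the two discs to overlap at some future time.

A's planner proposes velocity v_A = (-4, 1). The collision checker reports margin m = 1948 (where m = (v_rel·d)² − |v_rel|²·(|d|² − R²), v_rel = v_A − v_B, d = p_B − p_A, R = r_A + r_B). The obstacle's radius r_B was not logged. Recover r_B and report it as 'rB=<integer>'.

m = 1948
d = (-2, -9);  v_rel = (-4, -5),  |v_rel|² = 41
v_rel×d = (-4)·(-9) − (-5)·(-2) = 26
since m = R²·41 − 26²:  R² = (676 + 1948) / 41 = 64
R = √64 = 8  ⇒  r_B = 8 − 7 = 1

rB=1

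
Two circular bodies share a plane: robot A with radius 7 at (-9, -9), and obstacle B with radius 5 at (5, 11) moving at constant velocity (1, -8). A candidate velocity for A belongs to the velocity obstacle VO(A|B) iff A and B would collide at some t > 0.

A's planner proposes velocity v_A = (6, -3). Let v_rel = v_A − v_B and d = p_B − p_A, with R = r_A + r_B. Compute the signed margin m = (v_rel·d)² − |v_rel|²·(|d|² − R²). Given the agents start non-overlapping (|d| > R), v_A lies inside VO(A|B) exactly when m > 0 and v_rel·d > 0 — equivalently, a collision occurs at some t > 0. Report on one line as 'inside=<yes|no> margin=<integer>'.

d = (14, 20),  |d|² = 596;  R = 7+5 = 12,  c = 596−12² = 452
v_rel = (5, 5),  |v_rel|² = 50;  v_rel·d = (5)·(14) + (5)·(20) = 170
50·t² − 340·t + 452 = 0  ⇒  m = 170² − 50·452 = 6300
m = 6300 > 0,  v_rel·d = 170 > 0  ⇒  inside

inside=yes margin=6300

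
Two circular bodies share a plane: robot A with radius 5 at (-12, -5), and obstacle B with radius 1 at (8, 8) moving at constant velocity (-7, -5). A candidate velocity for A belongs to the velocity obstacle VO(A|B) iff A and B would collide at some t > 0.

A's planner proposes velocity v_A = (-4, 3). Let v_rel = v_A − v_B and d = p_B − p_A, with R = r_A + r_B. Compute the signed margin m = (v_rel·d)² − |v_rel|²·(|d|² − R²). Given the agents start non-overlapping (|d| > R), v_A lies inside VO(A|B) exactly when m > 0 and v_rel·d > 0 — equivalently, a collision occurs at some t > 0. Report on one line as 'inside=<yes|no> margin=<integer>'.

d = (20, 13),  |d|² = 569;  R = 5+1 = 6,  c = 569−6² = 533
v_rel = (3, 8),  |v_rel|² = 73;  v_rel·d = (3)·(20) + (8)·(13) = 164
73·t² − 328·t + 533 = 0  ⇒  m = 164² − 73·533 = -12013
m = -12013 < 0,  v_rel·d = 164 > 0  ⇒  outside

inside=no margin=-12013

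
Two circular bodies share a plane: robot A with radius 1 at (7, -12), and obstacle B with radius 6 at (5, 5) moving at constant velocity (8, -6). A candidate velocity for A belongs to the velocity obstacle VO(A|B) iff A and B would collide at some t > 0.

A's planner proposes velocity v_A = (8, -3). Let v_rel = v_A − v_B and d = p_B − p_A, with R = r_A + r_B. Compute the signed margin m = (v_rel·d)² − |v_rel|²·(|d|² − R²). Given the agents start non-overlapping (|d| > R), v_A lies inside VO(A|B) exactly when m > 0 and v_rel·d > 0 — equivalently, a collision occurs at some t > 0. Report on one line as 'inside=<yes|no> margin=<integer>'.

d = (-2, 17),  |d|² = 293;  R = 1+6 = 7,  c = 293−7² = 244
v_rel = (0, 3),  |v_rel|² = 9;  v_rel·d = (0)·(-2) + (3)·(17) = 51
9·t² − 102·t + 244 = 0  ⇒  m = 51² − 9·244 = 405
m = 405 > 0,  v_rel·d = 51 > 0  ⇒  inside

inside=yes margin=405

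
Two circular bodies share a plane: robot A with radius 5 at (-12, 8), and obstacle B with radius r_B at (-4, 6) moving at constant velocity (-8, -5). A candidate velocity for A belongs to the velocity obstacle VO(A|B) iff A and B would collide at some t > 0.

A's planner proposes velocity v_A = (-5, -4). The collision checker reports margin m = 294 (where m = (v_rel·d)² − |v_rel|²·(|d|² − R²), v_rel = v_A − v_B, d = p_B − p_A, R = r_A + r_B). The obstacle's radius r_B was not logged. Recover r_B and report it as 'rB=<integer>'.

m = 294
d = (8, -2);  v_rel = (3, 1),  |v_rel|² = 10
v_rel×d = (3)·(-2) − (1)·(8) = -14
since m = R²·10 − (-14)²:  R² = (196 + 294) / 10 = 49
R = √49 = 7  ⇒  r_B = 7 − 5 = 2

rB=2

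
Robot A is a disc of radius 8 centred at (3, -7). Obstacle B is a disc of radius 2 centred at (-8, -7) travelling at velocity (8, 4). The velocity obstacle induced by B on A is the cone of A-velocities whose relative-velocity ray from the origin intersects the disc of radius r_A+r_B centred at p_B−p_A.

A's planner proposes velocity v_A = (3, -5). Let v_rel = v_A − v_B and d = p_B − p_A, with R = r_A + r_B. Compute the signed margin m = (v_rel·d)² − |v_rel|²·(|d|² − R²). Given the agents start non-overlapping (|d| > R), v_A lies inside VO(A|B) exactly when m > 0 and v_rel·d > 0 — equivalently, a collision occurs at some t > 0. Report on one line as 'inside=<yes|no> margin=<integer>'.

d = (-11, 0),  |d|² = 121;  R = 8+2 = 10,  c = 121−10² = 21
v_rel = (-5, -9),  |v_rel|² = 106;  v_rel·d = (-5)·(-11) + (-9)·(0) = 55
106·t² − 110·t + 21 = 0  ⇒  m = 55² − 106·21 = 799
m = 799 > 0,  v_rel·d = 55 > 0  ⇒  inside

inside=yes margin=799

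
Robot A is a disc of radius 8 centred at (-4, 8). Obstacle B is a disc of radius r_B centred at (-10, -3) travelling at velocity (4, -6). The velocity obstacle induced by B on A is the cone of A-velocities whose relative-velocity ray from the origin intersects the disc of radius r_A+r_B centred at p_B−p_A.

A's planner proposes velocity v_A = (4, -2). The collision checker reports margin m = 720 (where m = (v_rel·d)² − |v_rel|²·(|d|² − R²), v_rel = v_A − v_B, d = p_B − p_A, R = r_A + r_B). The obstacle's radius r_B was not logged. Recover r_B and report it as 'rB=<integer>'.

m = 720
d = (-6, -11);  v_rel = (0, 4),  |v_rel|² = 16
v_rel×d = (0)·(-11) − (4)·(-6) = 24
since m = R²·16 − 24²:  R² = (576 + 720) / 16 = 81
R = √81 = 9  ⇒  r_B = 9 − 8 = 1

rB=1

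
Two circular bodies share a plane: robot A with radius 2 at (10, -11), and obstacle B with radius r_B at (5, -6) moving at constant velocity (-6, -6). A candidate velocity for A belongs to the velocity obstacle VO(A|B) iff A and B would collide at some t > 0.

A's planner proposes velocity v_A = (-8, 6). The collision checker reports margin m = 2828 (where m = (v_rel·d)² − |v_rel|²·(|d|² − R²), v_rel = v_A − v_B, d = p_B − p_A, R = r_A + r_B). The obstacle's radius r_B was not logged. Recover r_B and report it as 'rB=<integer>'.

m = 2828
d = (-5, 5);  v_rel = (-2, 12),  |v_rel|² = 148
v_rel×d = (-2)·(5) − (12)·(-5) = 50
since m = R²·148 − 50²:  R² = (2500 + 2828) / 148 = 36
R = √36 = 6  ⇒  r_B = 6 − 2 = 4

rB=4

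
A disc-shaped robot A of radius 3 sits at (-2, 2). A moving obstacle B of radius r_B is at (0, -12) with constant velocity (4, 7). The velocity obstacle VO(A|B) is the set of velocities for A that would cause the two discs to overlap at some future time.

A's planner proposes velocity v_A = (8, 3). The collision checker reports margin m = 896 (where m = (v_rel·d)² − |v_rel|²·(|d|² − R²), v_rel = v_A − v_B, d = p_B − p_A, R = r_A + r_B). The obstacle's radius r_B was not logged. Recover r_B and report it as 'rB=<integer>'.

m = 896
d = (2, -14);  v_rel = (4, -4),  |v_rel|² = 32
v_rel×d = (4)·(-14) − (-4)·(2) = -48
since m = R²·32 − (-48)²:  R² = (2304 + 896) / 32 = 100
R = √100 = 10  ⇒  r_B = 10 − 3 = 7

rB=7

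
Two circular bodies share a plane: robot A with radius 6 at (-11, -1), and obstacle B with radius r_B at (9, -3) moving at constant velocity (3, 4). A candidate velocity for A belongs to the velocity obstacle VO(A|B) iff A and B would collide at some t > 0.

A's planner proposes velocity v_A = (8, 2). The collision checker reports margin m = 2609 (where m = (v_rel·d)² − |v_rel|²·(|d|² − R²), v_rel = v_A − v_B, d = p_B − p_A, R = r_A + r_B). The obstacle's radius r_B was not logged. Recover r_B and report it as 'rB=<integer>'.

m = 2609
d = (20, -2);  v_rel = (5, -2),  |v_rel|² = 29
v_rel×d = (5)·(-2) − (-2)·(20) = 30
since m = R²·29 − 30²:  R² = (900 + 2609) / 29 = 121
R = √121 = 11  ⇒  r_B = 11 − 6 = 5

rB=5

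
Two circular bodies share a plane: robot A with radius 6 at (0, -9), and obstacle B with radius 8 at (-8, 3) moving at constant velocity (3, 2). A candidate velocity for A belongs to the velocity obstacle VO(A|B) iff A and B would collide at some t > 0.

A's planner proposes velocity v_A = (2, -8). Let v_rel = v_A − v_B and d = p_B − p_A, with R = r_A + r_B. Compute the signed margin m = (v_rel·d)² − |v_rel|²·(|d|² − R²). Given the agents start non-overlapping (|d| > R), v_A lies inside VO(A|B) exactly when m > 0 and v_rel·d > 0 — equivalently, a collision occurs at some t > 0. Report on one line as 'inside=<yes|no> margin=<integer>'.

d = (-8, 12),  |d|² = 208;  R = 6+8 = 14,  c = 208−14² = 12
v_rel = (-1, -10),  |v_rel|² = 101;  v_rel·d = (-1)·(-8) + (-10)·(12) = -112
101·t² + 224·t + 12 = 0  ⇒  m = (-112)² − 101·12 = 11332
m = 11332 > 0,  v_rel·d = -112 < 0  ⇒  outside

inside=no margin=11332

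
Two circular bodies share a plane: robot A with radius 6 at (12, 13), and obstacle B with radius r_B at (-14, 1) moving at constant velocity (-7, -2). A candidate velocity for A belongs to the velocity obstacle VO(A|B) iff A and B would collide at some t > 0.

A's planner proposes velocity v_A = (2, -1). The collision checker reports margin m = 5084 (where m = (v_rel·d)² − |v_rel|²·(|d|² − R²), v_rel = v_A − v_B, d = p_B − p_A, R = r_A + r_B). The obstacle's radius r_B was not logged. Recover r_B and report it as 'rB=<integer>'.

m = 5084
d = (-26, -12);  v_rel = (9, 1),  |v_rel|² = 82
v_rel×d = (9)·(-12) − (1)·(-26) = -82
since m = R²·82 − (-82)²:  R² = (6724 + 5084) / 82 = 144
R = √144 = 12  ⇒  r_B = 12 − 6 = 6

rB=6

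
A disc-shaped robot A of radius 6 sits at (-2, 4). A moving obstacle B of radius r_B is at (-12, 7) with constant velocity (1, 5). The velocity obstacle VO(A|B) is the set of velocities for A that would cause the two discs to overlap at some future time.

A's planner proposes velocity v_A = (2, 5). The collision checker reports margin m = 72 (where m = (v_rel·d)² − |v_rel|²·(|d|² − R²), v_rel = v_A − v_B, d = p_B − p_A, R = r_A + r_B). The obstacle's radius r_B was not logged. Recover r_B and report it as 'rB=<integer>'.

m = 72
d = (-10, 3);  v_rel = (1, 0),  |v_rel|² = 1
v_rel×d = (1)·(3) − (0)·(-10) = 3
since m = R²·1 − 3²:  R² = (9 + 72) / 1 = 81
R = √81 = 9  ⇒  r_B = 9 − 6 = 3

rB=3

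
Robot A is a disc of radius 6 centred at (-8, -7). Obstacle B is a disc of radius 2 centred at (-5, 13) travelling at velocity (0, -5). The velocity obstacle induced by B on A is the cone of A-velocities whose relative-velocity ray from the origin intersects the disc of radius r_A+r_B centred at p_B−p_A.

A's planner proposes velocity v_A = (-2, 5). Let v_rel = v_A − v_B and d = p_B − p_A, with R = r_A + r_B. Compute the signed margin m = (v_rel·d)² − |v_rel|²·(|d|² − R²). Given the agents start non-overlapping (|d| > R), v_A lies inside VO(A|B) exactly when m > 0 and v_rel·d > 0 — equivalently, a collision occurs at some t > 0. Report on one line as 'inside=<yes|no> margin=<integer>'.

d = (3, 20),  |d|² = 409;  R = 6+2 = 8,  c = 409−8² = 345
v_rel = (-2, 10),  |v_rel|² = 104;  v_rel·d = (-2)·(3) + (10)·(20) = 194
104·t² − 388·t + 345 = 0  ⇒  m = 194² − 104·345 = 1756
m = 1756 > 0,  v_rel·d = 194 > 0  ⇒  inside

inside=yes margin=1756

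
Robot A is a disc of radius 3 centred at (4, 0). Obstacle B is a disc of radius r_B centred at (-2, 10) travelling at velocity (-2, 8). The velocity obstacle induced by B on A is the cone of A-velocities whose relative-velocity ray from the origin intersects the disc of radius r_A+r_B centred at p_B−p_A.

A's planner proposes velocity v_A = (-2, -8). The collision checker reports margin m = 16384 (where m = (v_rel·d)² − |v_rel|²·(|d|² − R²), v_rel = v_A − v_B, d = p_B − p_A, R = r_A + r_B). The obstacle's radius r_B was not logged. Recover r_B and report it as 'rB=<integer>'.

m = 16384
d = (-6, 10);  v_rel = (0, -16),  |v_rel|² = 256
v_rel×d = (0)·(10) − (-16)·(-6) = -96
since m = R²·256 − (-96)²:  R² = (9216 + 16384) / 256 = 100
R = √100 = 10  ⇒  r_B = 10 − 3 = 7

rB=7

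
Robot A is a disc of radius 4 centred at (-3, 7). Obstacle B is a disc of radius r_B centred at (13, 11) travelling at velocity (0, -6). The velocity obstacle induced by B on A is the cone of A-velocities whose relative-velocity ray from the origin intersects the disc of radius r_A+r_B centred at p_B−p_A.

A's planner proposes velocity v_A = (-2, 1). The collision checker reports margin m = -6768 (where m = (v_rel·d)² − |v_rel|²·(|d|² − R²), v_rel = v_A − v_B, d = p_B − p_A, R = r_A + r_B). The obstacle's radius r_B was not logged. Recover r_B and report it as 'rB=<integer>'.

m = -6768
d = (16, 4);  v_rel = (-2, 7),  |v_rel|² = 53
v_rel×d = (-2)·(4) − (7)·(16) = -120
since m = R²·53 − (-120)²:  R² = (14400 + -6768) / 53 = 144
R = √144 = 12  ⇒  r_B = 12 − 4 = 8

rB=8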